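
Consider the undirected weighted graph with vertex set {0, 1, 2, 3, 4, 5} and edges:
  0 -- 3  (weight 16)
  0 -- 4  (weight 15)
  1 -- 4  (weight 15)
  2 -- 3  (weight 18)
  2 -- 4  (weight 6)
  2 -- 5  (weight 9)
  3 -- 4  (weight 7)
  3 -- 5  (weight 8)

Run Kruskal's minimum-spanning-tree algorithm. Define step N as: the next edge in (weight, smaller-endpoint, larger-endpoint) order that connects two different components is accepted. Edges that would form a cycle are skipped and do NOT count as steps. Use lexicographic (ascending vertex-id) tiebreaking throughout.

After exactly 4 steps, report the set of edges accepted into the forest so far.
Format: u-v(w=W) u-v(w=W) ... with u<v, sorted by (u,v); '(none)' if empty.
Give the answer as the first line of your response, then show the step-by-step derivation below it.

0-4(w=15) 2-4(w=6) 3-4(w=7) 3-5(w=8)

step 1: add edge 2-4 (w=6); MST = {2-4(w=6)}
step 2: add edge 3-4 (w=7); MST = {2-4(w=6) 3-4(w=7)}
step 3: add edge 3-5 (w=8); MST = {2-4(w=6) 3-4(w=7) 3-5(w=8)}
step 4: add edge 0-4 (w=15); MST = {0-4(w=15) 2-4(w=6) 3-4(w=7) 3-5(w=8)}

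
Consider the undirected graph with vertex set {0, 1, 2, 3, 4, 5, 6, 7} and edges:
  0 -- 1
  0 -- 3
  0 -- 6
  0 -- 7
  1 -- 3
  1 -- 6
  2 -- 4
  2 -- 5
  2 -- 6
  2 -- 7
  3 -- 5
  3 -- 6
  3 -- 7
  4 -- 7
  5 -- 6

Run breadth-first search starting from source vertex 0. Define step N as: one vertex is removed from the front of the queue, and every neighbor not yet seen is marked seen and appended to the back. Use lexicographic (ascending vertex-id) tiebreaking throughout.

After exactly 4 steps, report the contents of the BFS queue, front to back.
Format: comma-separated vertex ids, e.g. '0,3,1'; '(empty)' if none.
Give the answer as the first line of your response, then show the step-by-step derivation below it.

7,5,2

step 1: dequeue 0; queue=[1,3,6,7]; order=0
step 2: dequeue 1; queue=[3,6,7]; order=0,1
step 3: dequeue 3; queue=[6,7,5]; order=0,1,3
step 4: dequeue 6; queue=[7,5,2]; order=0,1,3,6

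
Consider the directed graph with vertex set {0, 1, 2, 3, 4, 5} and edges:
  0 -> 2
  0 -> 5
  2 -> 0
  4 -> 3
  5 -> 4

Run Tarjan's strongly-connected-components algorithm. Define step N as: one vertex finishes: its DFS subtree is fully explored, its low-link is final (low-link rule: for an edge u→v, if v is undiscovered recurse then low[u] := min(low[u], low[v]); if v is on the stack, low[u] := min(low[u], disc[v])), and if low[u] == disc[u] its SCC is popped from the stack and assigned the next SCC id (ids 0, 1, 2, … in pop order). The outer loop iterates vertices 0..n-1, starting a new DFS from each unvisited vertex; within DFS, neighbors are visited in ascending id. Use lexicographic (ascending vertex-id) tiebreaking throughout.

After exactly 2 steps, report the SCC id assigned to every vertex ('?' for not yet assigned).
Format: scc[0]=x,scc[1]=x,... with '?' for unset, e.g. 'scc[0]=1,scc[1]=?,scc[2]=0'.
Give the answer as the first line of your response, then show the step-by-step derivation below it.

scc[0]=?,scc[1]=?,scc[2]=?,scc[3]=0,scc[4]=?,scc[5]=?

step 1: low=(low[0]=0,low[1]=?,low[2]=0,low[3]=?,low[4]=?,low[5]=?); scc=(scc[0]=?,scc[1]=?,scc[2]=?,scc[3]=?,scc[4]=?,scc[5]=?)
step 2: low=(low[0]=0,low[1]=?,low[2]=0,low[3]=4,low[4]=3,low[5]=2); scc=(scc[0]=?,scc[1]=?,scc[2]=?,scc[3]=0,scc[4]=?,scc[5]=?)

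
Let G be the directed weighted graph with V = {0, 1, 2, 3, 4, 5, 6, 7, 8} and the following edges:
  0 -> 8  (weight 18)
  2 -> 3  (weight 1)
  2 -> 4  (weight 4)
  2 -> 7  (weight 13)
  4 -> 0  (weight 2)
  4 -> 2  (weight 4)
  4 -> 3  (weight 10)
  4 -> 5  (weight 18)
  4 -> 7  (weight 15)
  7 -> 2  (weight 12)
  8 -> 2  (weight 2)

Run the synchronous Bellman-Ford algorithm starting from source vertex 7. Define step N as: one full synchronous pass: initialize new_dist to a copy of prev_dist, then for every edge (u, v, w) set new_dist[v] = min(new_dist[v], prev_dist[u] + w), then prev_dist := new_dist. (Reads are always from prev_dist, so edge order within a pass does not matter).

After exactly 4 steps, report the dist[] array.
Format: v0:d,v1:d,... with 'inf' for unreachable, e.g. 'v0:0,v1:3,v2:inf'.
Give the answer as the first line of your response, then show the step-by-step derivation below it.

v0:18,v1:inf,v2:12,v3:13,v4:16,v5:34,v6:inf,v7:0,v8:36

step 1: dist = v0:inf,v1:inf,v2:12,v3:inf,v4:inf,v5:inf,v6:inf,v7:0,v8:inf
step 2: dist = v0:inf,v1:inf,v2:12,v3:13,v4:16,v5:inf,v6:inf,v7:0,v8:inf
step 3: dist = v0:18,v1:inf,v2:12,v3:13,v4:16,v5:34,v6:inf,v7:0,v8:inf
step 4: dist = v0:18,v1:inf,v2:12,v3:13,v4:16,v5:34,v6:inf,v7:0,v8:36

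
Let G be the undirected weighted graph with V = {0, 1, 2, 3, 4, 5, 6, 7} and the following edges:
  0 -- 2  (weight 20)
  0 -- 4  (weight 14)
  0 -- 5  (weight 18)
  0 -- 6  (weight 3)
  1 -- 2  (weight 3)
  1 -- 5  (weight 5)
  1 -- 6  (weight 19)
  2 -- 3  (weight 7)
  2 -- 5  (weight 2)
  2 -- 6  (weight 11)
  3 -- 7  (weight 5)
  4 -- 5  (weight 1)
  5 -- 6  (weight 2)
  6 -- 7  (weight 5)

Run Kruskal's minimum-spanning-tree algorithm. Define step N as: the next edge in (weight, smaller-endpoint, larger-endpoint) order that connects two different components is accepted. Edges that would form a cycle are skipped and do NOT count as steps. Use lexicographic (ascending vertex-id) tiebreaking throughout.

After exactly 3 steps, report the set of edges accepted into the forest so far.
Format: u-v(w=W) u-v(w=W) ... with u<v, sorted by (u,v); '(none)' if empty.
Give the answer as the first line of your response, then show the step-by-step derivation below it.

2-5(w=2) 4-5(w=1) 5-6(w=2)

step 1: add edge 4-5 (w=1); MST = {4-5(w=1)}
step 2: add edge 2-5 (w=2); MST = {2-5(w=2) 4-5(w=1)}
step 3: add edge 5-6 (w=2); MST = {2-5(w=2) 4-5(w=1) 5-6(w=2)}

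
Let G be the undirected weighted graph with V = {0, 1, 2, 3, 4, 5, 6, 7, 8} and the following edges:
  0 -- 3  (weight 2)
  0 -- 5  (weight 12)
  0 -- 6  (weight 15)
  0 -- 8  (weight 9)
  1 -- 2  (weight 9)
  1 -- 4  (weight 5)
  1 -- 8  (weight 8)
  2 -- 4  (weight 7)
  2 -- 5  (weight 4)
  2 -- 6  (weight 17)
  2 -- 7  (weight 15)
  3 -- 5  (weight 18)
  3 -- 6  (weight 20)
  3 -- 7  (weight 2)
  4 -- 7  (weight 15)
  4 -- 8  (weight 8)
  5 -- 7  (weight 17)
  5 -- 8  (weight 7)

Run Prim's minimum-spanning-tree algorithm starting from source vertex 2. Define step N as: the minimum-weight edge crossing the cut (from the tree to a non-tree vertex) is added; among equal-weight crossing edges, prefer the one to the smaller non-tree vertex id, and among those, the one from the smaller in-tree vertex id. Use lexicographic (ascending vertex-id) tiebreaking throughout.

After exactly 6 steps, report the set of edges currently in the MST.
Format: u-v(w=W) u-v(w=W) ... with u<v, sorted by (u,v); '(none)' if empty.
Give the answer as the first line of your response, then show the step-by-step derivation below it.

0-3(w=2) 0-8(w=9) 1-4(w=5) 2-4(w=7) 2-5(w=4) 5-8(w=7)

step 1: add edge 2-5 (w=4); MST = {2-5(w=4)}
step 2: add edge 2-4 (w=7); MST = {2-4(w=7) 2-5(w=4)}
step 3: add edge 1-4 (w=5); MST = {1-4(w=5) 2-4(w=7) 2-5(w=4)}
step 4: add edge 5-8 (w=7); MST = {1-4(w=5) 2-4(w=7) 2-5(w=4) 5-8(w=7)}
step 5: add edge 0-8 (w=9); MST = {0-8(w=9) 1-4(w=5) 2-4(w=7) 2-5(w=4) 5-8(w=7)}
step 6: add edge 0-3 (w=2); MST = {0-3(w=2) 0-8(w=9) 1-4(w=5) 2-4(w=7) 2-5(w=4) 5-8(w=7)}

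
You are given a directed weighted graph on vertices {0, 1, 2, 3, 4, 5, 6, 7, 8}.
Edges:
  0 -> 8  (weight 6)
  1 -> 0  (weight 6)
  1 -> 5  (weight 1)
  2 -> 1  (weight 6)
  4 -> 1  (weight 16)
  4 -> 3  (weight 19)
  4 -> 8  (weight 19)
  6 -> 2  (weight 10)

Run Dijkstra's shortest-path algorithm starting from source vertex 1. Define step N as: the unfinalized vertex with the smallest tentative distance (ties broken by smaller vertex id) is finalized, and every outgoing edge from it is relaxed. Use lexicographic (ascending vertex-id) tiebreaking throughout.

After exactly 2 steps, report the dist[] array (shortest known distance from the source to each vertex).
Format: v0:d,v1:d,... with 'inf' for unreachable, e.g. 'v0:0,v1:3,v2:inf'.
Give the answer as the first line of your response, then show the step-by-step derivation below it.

v0:6,v1:0,v2:inf,v3:inf,v4:inf,v5:1,v6:inf,v7:inf,v8:inf

step 1: dist = v0:6,v1:0,v2:inf,v3:inf,v4:inf,v5:1,v6:inf,v7:inf,v8:inf
step 2: dist = v0:6,v1:0,v2:inf,v3:inf,v4:inf,v5:1,v6:inf,v7:inf,v8:inf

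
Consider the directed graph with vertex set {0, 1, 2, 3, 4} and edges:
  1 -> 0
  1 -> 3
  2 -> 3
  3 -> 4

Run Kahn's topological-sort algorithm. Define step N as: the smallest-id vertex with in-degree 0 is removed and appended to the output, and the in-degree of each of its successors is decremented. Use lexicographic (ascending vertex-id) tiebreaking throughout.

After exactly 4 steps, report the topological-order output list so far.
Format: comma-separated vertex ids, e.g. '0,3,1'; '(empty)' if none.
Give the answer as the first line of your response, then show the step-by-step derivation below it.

1,0,2,3

step 1: output 1; order=[1]; indeg=(0,0,0,1,1)
step 2: output 0; order=[1,0]; indeg=(0,0,0,1,1)
step 3: output 2; order=[1,0,2]; indeg=(0,0,0,0,1)
step 4: output 3; order=[1,0,2,3]; indeg=(0,0,0,0,0)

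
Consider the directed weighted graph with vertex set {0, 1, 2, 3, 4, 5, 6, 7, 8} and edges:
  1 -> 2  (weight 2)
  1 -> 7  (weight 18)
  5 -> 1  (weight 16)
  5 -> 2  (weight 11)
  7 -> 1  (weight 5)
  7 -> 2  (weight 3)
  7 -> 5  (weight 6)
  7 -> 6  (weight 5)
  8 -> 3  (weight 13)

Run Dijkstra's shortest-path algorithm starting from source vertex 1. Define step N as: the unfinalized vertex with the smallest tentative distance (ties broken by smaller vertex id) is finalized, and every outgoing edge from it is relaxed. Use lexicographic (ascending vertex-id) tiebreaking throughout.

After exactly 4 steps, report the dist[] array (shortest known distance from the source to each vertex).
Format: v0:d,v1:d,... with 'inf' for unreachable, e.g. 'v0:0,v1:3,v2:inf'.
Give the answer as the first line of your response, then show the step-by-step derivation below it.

v0:inf,v1:0,v2:2,v3:inf,v4:inf,v5:24,v6:23,v7:18,v8:inf

step 1: dist = v0:inf,v1:0,v2:2,v3:inf,v4:inf,v5:inf,v6:inf,v7:18,v8:inf
step 2: dist = v0:inf,v1:0,v2:2,v3:inf,v4:inf,v5:inf,v6:inf,v7:18,v8:inf
step 3: dist = v0:inf,v1:0,v2:2,v3:inf,v4:inf,v5:24,v6:23,v7:18,v8:inf
step 4: dist = v0:inf,v1:0,v2:2,v3:inf,v4:inf,v5:24,v6:23,v7:18,v8:inf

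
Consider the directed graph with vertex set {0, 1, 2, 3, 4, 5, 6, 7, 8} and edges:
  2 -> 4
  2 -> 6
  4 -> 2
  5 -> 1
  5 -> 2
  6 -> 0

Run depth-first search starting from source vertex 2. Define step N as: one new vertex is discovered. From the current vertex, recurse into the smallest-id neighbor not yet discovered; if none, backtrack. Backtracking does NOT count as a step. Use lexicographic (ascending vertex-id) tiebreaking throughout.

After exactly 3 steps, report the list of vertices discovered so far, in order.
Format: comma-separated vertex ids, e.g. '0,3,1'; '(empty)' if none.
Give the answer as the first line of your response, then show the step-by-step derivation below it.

2,4,6

step 1: discover 2; path=2; order=2
step 2: discover 4; path=2>4; order=2,4
step 3: discover 6; path=2>6; order=2,4,6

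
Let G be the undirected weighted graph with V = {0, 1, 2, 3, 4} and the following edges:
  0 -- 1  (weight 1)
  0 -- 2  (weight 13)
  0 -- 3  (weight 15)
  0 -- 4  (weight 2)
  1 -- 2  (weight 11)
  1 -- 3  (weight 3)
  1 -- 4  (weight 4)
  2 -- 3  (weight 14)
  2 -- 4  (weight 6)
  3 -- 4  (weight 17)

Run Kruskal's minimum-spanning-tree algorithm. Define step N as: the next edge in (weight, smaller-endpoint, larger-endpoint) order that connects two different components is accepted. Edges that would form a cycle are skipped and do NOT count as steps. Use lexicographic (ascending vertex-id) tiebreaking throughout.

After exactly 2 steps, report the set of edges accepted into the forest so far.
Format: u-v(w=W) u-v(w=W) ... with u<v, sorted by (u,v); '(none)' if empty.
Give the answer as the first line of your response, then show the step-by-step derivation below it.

0-1(w=1) 0-4(w=2)

step 1: add edge 0-1 (w=1); MST = {0-1(w=1)}
step 2: add edge 0-4 (w=2); MST = {0-1(w=1) 0-4(w=2)}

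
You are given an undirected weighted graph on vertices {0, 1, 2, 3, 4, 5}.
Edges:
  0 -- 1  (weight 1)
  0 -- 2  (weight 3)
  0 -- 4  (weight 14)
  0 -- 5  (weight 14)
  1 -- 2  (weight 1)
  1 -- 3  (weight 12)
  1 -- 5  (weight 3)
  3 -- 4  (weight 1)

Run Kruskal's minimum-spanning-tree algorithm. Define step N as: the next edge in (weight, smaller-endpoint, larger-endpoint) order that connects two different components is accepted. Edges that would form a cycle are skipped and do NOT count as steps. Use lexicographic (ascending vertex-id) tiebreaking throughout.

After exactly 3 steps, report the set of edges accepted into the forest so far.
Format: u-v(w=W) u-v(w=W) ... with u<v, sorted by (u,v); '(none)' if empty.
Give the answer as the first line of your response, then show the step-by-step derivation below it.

0-1(w=1) 1-2(w=1) 3-4(w=1)

step 1: add edge 0-1 (w=1); MST = {0-1(w=1)}
step 2: add edge 1-2 (w=1); MST = {0-1(w=1) 1-2(w=1)}
step 3: add edge 3-4 (w=1); MST = {0-1(w=1) 1-2(w=1) 3-4(w=1)}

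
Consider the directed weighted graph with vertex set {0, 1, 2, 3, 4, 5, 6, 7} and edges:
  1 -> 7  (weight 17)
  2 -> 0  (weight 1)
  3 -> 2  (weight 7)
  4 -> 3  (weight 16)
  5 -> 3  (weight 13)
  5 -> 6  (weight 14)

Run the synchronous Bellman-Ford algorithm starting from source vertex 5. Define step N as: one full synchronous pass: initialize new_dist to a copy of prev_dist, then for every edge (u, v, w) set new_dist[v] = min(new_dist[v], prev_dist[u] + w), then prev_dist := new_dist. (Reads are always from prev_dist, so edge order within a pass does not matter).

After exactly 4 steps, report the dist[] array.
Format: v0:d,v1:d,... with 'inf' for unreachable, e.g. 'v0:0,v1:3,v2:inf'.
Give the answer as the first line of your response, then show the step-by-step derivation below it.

v0:21,v1:inf,v2:20,v3:13,v4:inf,v5:0,v6:14,v7:inf

step 1: dist = v0:inf,v1:inf,v2:inf,v3:13,v4:inf,v5:0,v6:14,v7:inf
step 2: dist = v0:inf,v1:inf,v2:20,v3:13,v4:inf,v5:0,v6:14,v7:inf
step 3: dist = v0:21,v1:inf,v2:20,v3:13,v4:inf,v5:0,v6:14,v7:inf
step 4: dist = v0:21,v1:inf,v2:20,v3:13,v4:inf,v5:0,v6:14,v7:inf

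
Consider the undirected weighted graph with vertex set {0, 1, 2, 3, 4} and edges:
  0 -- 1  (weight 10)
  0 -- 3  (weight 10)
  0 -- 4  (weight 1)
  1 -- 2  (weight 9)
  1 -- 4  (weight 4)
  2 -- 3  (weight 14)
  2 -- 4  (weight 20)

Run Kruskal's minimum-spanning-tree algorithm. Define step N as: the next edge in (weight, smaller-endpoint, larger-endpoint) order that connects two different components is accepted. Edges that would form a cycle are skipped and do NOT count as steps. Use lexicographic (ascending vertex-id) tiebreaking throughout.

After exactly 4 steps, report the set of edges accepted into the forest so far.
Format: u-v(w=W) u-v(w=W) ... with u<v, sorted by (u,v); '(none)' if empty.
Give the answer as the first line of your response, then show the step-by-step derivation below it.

0-3(w=10) 0-4(w=1) 1-2(w=9) 1-4(w=4)

step 1: add edge 0-4 (w=1); MST = {0-4(w=1)}
step 2: add edge 1-4 (w=4); MST = {0-4(w=1) 1-4(w=4)}
step 3: add edge 1-2 (w=9); MST = {0-4(w=1) 1-2(w=9) 1-4(w=4)}
step 4: add edge 0-3 (w=10); MST = {0-3(w=10) 0-4(w=1) 1-2(w=9) 1-4(w=4)}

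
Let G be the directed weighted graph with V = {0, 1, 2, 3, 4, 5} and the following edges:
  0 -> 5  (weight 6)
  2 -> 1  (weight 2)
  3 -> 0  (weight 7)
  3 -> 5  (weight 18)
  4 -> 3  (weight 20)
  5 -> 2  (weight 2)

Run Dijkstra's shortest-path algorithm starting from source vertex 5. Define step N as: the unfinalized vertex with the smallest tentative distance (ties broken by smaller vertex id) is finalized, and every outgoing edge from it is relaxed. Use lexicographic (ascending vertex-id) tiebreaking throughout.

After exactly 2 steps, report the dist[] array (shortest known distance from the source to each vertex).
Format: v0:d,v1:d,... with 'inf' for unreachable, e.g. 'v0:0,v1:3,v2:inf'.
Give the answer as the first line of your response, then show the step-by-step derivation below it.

v0:inf,v1:4,v2:2,v3:inf,v4:inf,v5:0

step 1: dist = v0:inf,v1:inf,v2:2,v3:inf,v4:inf,v5:0
step 2: dist = v0:inf,v1:4,v2:2,v3:inf,v4:inf,v5:0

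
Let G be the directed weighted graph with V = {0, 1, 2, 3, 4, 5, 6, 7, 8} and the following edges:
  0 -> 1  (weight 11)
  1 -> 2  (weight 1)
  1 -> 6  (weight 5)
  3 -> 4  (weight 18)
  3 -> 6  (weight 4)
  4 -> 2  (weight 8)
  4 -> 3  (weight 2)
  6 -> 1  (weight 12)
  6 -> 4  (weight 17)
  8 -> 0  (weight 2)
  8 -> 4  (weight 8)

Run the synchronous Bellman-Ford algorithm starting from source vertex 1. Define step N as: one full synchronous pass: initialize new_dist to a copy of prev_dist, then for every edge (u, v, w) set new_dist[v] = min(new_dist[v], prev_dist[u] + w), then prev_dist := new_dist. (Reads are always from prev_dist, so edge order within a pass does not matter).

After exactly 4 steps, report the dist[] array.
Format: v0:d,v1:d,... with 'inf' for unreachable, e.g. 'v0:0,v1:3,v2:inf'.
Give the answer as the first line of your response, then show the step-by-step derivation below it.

v0:inf,v1:0,v2:1,v3:24,v4:22,v5:inf,v6:5,v7:inf,v8:inf

step 1: dist = v0:inf,v1:0,v2:1,v3:inf,v4:inf,v5:inf,v6:5,v7:inf,v8:inf
step 2: dist = v0:inf,v1:0,v2:1,v3:inf,v4:22,v5:inf,v6:5,v7:inf,v8:inf
step 3: dist = v0:inf,v1:0,v2:1,v3:24,v4:22,v5:inf,v6:5,v7:inf,v8:inf
step 4: dist = v0:inf,v1:0,v2:1,v3:24,v4:22,v5:inf,v6:5,v7:inf,v8:inf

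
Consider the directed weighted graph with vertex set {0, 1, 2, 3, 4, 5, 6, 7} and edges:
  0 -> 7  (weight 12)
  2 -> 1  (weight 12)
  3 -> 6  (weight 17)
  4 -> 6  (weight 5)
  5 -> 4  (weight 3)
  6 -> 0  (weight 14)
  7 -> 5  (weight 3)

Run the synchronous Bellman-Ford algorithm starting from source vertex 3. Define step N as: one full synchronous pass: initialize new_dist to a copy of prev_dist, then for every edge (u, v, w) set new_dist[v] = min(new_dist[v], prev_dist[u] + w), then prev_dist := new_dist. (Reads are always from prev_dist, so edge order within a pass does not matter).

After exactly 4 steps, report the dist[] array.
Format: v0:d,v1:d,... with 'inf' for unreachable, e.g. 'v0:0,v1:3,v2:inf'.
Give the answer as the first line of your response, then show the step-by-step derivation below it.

v0:31,v1:inf,v2:inf,v3:0,v4:inf,v5:46,v6:17,v7:43

step 1: dist = v0:inf,v1:inf,v2:inf,v3:0,v4:inf,v5:inf,v6:17,v7:inf
step 2: dist = v0:31,v1:inf,v2:inf,v3:0,v4:inf,v5:inf,v6:17,v7:inf
step 3: dist = v0:31,v1:inf,v2:inf,v3:0,v4:inf,v5:inf,v6:17,v7:43
step 4: dist = v0:31,v1:inf,v2:inf,v3:0,v4:inf,v5:46,v6:17,v7:43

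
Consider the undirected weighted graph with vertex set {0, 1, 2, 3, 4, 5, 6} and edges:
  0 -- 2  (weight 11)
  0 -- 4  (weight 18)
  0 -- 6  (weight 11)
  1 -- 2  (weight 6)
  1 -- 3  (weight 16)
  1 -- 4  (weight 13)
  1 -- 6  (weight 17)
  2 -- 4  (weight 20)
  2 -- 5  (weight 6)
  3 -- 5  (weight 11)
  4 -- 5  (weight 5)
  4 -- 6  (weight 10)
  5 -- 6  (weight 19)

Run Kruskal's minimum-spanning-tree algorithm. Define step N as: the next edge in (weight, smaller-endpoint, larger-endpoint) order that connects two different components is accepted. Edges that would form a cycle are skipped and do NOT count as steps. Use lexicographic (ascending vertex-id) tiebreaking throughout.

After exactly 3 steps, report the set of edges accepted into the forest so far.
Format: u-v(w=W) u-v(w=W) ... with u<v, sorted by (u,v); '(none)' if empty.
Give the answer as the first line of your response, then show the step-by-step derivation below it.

1-2(w=6) 2-5(w=6) 4-5(w=5)

step 1: add edge 4-5 (w=5); MST = {4-5(w=5)}
step 2: add edge 1-2 (w=6); MST = {1-2(w=6) 4-5(w=5)}
step 3: add edge 2-5 (w=6); MST = {1-2(w=6) 2-5(w=6) 4-5(w=5)}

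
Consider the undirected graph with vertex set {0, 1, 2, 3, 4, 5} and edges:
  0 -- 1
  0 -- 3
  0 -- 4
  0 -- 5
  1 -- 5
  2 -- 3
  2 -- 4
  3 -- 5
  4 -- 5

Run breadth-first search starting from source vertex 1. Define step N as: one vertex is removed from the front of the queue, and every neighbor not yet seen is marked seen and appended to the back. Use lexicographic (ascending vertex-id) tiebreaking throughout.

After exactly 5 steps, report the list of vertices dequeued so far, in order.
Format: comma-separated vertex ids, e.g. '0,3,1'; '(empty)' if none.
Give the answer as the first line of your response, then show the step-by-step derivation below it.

1,0,5,3,4

step 1: dequeue 1; queue=[0,5]; order=1
step 2: dequeue 0; queue=[5,3,4]; order=1,0
step 3: dequeue 5; queue=[3,4]; order=1,0,5
step 4: dequeue 3; queue=[4,2]; order=1,0,5,3
step 5: dequeue 4; queue=[2]; order=1,0,5,3,4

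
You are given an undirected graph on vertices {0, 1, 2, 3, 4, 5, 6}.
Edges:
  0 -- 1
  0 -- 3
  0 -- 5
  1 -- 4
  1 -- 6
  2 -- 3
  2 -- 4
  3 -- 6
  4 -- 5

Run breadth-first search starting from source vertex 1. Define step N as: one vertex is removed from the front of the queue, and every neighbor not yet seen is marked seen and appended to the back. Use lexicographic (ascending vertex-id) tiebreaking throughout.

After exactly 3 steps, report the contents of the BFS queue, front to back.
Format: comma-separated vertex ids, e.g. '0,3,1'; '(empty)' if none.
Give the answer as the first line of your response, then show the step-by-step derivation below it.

6,3,5,2

step 1: dequeue 1; queue=[0,4,6]; order=1
step 2: dequeue 0; queue=[4,6,3,5]; order=1,0
step 3: dequeue 4; queue=[6,3,5,2]; order=1,0,4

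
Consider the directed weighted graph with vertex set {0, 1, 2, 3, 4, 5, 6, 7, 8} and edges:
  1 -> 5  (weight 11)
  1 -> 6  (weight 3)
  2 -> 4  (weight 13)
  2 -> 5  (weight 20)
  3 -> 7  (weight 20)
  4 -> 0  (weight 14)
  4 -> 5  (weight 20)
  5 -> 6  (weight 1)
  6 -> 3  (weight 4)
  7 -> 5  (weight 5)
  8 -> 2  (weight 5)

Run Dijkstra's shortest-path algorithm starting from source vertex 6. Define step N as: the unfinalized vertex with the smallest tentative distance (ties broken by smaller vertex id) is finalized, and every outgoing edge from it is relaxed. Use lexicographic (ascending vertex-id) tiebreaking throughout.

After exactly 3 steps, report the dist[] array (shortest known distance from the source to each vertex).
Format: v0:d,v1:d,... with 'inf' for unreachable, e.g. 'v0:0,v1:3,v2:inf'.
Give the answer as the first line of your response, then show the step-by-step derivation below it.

v0:inf,v1:inf,v2:inf,v3:4,v4:inf,v5:29,v6:0,v7:24,v8:inf

step 1: dist = v0:inf,v1:inf,v2:inf,v3:4,v4:inf,v5:inf,v6:0,v7:inf,v8:inf
step 2: dist = v0:inf,v1:inf,v2:inf,v3:4,v4:inf,v5:inf,v6:0,v7:24,v8:inf
step 3: dist = v0:inf,v1:inf,v2:inf,v3:4,v4:inf,v5:29,v6:0,v7:24,v8:inf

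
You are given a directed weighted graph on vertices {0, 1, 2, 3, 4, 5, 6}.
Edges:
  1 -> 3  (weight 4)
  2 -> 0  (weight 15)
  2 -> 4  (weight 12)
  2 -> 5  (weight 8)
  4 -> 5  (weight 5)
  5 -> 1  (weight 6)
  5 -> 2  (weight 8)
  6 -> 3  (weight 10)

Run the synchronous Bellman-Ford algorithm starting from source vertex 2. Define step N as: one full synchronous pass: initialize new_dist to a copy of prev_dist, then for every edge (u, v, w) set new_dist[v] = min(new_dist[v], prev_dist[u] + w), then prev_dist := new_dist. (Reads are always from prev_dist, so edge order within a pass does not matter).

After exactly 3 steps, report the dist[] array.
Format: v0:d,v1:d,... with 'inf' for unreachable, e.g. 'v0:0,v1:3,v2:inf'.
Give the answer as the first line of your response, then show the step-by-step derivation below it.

v0:15,v1:14,v2:0,v3:18,v4:12,v5:8,v6:inf

step 1: dist = v0:15,v1:inf,v2:0,v3:inf,v4:12,v5:8,v6:inf
step 2: dist = v0:15,v1:14,v2:0,v3:inf,v4:12,v5:8,v6:inf
step 3: dist = v0:15,v1:14,v2:0,v3:18,v4:12,v5:8,v6:inf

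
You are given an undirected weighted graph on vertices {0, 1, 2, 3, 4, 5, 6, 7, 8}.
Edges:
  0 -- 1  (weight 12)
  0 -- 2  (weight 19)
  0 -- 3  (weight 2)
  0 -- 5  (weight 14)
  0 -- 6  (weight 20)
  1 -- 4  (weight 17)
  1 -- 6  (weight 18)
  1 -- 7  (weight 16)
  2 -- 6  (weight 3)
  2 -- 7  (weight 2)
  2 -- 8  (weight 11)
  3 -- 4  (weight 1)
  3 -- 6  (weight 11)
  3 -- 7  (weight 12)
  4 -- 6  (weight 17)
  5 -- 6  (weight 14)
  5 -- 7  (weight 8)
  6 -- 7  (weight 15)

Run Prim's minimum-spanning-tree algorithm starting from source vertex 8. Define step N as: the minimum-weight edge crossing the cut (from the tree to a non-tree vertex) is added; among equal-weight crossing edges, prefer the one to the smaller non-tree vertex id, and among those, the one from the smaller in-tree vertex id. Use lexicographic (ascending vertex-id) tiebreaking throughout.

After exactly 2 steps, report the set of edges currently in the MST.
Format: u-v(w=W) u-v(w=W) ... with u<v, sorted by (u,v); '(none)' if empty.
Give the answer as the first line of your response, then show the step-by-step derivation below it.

2-7(w=2) 2-8(w=11)

step 1: add edge 2-8 (w=11); MST = {2-8(w=11)}
step 2: add edge 2-7 (w=2); MST = {2-7(w=2) 2-8(w=11)}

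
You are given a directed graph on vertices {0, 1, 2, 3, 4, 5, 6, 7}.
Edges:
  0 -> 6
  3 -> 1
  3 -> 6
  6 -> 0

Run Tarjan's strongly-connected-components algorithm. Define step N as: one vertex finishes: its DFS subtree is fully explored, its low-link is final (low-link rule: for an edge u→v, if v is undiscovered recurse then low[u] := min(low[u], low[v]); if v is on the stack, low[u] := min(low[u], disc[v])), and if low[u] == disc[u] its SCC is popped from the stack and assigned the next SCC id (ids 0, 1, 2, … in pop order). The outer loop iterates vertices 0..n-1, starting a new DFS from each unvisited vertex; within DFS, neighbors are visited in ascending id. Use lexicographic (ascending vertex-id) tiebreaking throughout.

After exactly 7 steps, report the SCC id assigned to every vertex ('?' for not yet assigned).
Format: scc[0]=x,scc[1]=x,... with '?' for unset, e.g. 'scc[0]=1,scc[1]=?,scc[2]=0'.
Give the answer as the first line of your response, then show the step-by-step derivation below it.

scc[0]=0,scc[1]=1,scc[2]=2,scc[3]=3,scc[4]=4,scc[5]=5,scc[6]=0,scc[7]=?

step 1: low=(low[0]=0,low[1]=?,low[2]=?,low[3]=?,low[4]=?,low[5]=?,low[6]=0,low[7]=?); scc=(scc[0]=?,scc[1]=?,scc[2]=?,scc[3]=?,scc[4]=?,scc[5]=?,scc[6]=?,scc[7]=?)
step 2: low=(low[0]=0,low[1]=?,low[2]=?,low[3]=?,low[4]=?,low[5]=?,low[6]=0,low[7]=?); scc=(scc[0]=0,scc[1]=?,scc[2]=?,scc[3]=?,scc[4]=?,scc[5]=?,scc[6]=0,scc[7]=?)
step 3: low=(low[0]=0,low[1]=2,low[2]=?,low[3]=?,low[4]=?,low[5]=?,low[6]=0,low[7]=?); scc=(scc[0]=0,scc[1]=1,scc[2]=?,scc[3]=?,scc[4]=?,scc[5]=?,scc[6]=0,scc[7]=?)
step 4: low=(low[0]=0,low[1]=2,low[2]=3,low[3]=?,low[4]=?,low[5]=?,low[6]=0,low[7]=?); scc=(scc[0]=0,scc[1]=1,scc[2]=2,scc[3]=?,scc[4]=?,scc[5]=?,scc[6]=0,scc[7]=?)
step 5: low=(low[0]=0,low[1]=2,low[2]=3,low[3]=4,low[4]=?,low[5]=?,low[6]=0,low[7]=?); scc=(scc[0]=0,scc[1]=1,scc[2]=2,scc[3]=3,scc[4]=?,scc[5]=?,scc[6]=0,scc[7]=?)
step 6: low=(low[0]=0,low[1]=2,low[2]=3,low[3]=4,low[4]=5,low[5]=?,low[6]=0,low[7]=?); scc=(scc[0]=0,scc[1]=1,scc[2]=2,scc[3]=3,scc[4]=4,scc[5]=?,scc[6]=0,scc[7]=?)
step 7: low=(low[0]=0,low[1]=2,low[2]=3,low[3]=4,low[4]=5,low[5]=6,low[6]=0,low[7]=?); scc=(scc[0]=0,scc[1]=1,scc[2]=2,scc[3]=3,scc[4]=4,scc[5]=5,scc[6]=0,scc[7]=?)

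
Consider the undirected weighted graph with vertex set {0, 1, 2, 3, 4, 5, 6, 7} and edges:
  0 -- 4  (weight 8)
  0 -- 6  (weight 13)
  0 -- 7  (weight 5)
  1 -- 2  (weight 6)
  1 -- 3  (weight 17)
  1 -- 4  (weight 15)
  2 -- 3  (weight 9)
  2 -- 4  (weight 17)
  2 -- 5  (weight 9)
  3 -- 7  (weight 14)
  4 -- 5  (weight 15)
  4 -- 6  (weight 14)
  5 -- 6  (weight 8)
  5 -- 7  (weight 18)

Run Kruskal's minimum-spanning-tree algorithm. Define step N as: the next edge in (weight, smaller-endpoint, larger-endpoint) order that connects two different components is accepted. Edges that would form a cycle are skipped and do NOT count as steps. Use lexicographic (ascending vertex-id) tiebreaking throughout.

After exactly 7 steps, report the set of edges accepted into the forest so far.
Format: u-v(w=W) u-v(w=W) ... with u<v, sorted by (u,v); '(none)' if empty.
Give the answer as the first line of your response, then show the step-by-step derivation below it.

0-4(w=8) 0-6(w=13) 0-7(w=5) 1-2(w=6) 2-3(w=9) 2-5(w=9) 5-6(w=8)

step 1: add edge 0-7 (w=5); MST = {0-7(w=5)}
step 2: add edge 1-2 (w=6); MST = {0-7(w=5) 1-2(w=6)}
step 3: add edge 0-4 (w=8); MST = {0-4(w=8) 0-7(w=5) 1-2(w=6)}
step 4: add edge 5-6 (w=8); MST = {0-4(w=8) 0-7(w=5) 1-2(w=6) 5-6(w=8)}
step 5: add edge 2-3 (w=9); MST = {0-4(w=8) 0-7(w=5) 1-2(w=6) 2-3(w=9) 5-6(w=8)}
step 6: add edge 2-5 (w=9); MST = {0-4(w=8) 0-7(w=5) 1-2(w=6) 2-3(w=9) 2-5(w=9) 5-6(w=8)}
step 7: add edge 0-6 (w=13); MST = {0-4(w=8) 0-6(w=13) 0-7(w=5) 1-2(w=6) 2-3(w=9) 2-5(w=9) 5-6(w=8)}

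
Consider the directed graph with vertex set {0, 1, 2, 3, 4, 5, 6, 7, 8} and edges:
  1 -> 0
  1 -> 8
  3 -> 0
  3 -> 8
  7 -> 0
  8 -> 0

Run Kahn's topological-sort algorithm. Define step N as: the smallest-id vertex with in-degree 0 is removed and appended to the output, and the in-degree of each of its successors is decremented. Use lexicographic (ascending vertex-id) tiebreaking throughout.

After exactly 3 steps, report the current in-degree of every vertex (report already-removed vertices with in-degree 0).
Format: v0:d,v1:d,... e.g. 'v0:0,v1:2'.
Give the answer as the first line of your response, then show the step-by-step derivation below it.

v0:2,v1:0,v2:0,v3:0,v4:0,v5:0,v6:0,v7:0,v8:0

step 1: output 1; order=[1]; indeg=(3,0,0,0,0,0,0,0,1)
step 2: output 2; order=[1,2]; indeg=(3,0,0,0,0,0,0,0,1)
step 3: output 3; order=[1,2,3]; indeg=(2,0,0,0,0,0,0,0,0)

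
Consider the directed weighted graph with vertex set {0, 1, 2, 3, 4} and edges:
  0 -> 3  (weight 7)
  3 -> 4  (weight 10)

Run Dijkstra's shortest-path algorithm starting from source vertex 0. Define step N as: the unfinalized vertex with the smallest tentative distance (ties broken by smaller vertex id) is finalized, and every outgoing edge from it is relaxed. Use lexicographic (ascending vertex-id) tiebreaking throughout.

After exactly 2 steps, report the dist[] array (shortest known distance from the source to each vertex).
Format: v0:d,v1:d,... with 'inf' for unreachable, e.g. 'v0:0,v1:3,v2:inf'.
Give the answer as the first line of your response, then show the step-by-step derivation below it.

v0:0,v1:inf,v2:inf,v3:7,v4:17

step 1: dist = v0:0,v1:inf,v2:inf,v3:7,v4:inf
step 2: dist = v0:0,v1:inf,v2:inf,v3:7,v4:17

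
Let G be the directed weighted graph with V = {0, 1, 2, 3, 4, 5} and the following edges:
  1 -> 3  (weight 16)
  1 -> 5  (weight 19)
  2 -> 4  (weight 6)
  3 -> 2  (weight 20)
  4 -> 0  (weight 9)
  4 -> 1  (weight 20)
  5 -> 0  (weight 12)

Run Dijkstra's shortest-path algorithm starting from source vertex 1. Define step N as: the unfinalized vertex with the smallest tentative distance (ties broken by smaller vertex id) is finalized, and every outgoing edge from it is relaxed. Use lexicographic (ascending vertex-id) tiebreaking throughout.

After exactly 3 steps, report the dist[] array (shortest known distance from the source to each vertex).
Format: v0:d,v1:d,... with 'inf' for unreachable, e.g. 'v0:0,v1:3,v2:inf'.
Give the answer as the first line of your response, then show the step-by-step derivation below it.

v0:31,v1:0,v2:36,v3:16,v4:inf,v5:19

step 1: dist = v0:inf,v1:0,v2:inf,v3:16,v4:inf,v5:19
step 2: dist = v0:inf,v1:0,v2:36,v3:16,v4:inf,v5:19
step 3: dist = v0:31,v1:0,v2:36,v3:16,v4:inf,v5:19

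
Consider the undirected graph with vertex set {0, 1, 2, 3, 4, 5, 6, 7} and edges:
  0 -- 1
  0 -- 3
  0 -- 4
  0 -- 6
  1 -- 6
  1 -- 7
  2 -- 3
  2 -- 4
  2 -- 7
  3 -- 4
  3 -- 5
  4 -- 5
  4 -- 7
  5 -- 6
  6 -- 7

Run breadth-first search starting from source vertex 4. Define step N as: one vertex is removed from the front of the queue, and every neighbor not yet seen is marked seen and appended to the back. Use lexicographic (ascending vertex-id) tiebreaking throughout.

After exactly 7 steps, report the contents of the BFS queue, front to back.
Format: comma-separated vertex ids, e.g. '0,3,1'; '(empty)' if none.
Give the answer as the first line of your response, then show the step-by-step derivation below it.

6

step 1: dequeue 4; queue=[0,2,3,5,7]; order=4
step 2: dequeue 0; queue=[2,3,5,7,1,6]; order=4,0
step 3: dequeue 2; queue=[3,5,7,1,6]; order=4,0,2
step 4: dequeue 3; queue=[5,7,1,6]; order=4,0,2,3
step 5: dequeue 5; queue=[7,1,6]; order=4,0,2,3,5
step 6: dequeue 7; queue=[1,6]; order=4,0,2,3,5,7
step 7: dequeue 1; queue=[6]; order=4,0,2,3,5,7,1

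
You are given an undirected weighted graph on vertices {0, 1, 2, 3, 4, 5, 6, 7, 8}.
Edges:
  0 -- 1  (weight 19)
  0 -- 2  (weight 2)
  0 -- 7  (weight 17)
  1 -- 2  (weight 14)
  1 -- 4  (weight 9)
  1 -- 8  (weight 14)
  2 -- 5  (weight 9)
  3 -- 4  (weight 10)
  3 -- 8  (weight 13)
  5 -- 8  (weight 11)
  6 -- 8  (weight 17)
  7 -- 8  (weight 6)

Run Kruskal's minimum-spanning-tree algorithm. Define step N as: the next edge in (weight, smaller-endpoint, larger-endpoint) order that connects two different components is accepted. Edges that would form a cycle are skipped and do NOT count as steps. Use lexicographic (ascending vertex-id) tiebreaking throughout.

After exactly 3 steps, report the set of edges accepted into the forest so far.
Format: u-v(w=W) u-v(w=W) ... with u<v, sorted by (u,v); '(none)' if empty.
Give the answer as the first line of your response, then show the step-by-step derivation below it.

0-2(w=2) 1-4(w=9) 7-8(w=6)

step 1: add edge 0-2 (w=2); MST = {0-2(w=2)}
step 2: add edge 7-8 (w=6); MST = {0-2(w=2) 7-8(w=6)}
step 3: add edge 1-4 (w=9); MST = {0-2(w=2) 1-4(w=9) 7-8(w=6)}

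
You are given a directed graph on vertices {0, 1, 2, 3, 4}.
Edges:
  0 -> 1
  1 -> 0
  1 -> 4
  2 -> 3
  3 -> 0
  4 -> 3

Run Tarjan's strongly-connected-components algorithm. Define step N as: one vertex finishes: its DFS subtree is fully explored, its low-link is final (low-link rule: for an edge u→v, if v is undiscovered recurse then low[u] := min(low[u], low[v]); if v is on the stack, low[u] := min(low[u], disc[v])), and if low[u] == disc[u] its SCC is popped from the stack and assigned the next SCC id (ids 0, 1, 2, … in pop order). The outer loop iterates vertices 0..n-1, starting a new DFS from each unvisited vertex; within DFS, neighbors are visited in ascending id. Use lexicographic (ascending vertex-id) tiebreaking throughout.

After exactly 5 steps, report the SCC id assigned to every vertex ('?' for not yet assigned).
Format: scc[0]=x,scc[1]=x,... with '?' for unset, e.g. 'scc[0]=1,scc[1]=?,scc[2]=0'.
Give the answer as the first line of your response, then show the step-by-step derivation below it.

scc[0]=0,scc[1]=0,scc[2]=1,scc[3]=0,scc[4]=0

step 1: low=(low[0]=0,low[1]=0,low[2]=?,low[3]=0,low[4]=2); scc=(scc[0]=?,scc[1]=?,scc[2]=?,scc[3]=?,scc[4]=?)
step 2: low=(low[0]=0,low[1]=0,low[2]=?,low[3]=0,low[4]=0); scc=(scc[0]=?,scc[1]=?,scc[2]=?,scc[3]=?,scc[4]=?)
step 3: low=(low[0]=0,low[1]=0,low[2]=?,low[3]=0,low[4]=0); scc=(scc[0]=?,scc[1]=?,scc[2]=?,scc[3]=?,scc[4]=?)
step 4: low=(low[0]=0,low[1]=0,low[2]=?,low[3]=0,low[4]=0); scc=(scc[0]=0,scc[1]=0,scc[2]=?,scc[3]=0,scc[4]=0)
step 5: low=(low[0]=0,low[1]=0,low[2]=4,low[3]=0,low[4]=0); scc=(scc[0]=0,scc[1]=0,scc[2]=1,scc[3]=0,scc[4]=0)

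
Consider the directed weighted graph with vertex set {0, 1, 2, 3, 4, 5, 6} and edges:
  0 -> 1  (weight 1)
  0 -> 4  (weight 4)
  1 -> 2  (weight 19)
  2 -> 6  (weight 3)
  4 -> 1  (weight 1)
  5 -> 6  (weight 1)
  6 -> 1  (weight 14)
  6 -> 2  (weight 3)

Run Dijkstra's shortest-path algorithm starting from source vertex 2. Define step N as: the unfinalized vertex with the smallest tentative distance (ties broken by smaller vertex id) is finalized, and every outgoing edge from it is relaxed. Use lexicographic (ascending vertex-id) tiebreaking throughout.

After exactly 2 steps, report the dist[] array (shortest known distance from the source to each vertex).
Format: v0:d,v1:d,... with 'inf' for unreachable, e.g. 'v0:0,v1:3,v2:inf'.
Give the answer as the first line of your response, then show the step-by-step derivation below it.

v0:inf,v1:17,v2:0,v3:inf,v4:inf,v5:inf,v6:3

step 1: dist = v0:inf,v1:inf,v2:0,v3:inf,v4:inf,v5:inf,v6:3
step 2: dist = v0:inf,v1:17,v2:0,v3:inf,v4:inf,v5:inf,v6:3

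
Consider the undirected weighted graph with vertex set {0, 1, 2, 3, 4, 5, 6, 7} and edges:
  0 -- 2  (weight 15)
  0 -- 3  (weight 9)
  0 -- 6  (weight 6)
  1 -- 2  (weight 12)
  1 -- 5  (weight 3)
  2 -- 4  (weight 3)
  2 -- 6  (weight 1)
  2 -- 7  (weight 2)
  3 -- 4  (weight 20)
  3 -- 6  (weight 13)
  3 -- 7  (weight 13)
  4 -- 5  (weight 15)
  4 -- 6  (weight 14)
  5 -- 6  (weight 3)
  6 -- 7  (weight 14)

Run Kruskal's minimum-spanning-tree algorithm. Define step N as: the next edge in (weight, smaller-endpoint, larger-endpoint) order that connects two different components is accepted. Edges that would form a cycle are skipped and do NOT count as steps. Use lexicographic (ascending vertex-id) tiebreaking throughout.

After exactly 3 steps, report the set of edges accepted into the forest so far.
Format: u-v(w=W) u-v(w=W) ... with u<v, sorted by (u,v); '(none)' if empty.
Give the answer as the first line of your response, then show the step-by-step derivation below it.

1-5(w=3) 2-6(w=1) 2-7(w=2)

step 1: add edge 2-6 (w=1); MST = {2-6(w=1)}
step 2: add edge 2-7 (w=2); MST = {2-6(w=1) 2-7(w=2)}
step 3: add edge 1-5 (w=3); MST = {1-5(w=3) 2-6(w=1) 2-7(w=2)}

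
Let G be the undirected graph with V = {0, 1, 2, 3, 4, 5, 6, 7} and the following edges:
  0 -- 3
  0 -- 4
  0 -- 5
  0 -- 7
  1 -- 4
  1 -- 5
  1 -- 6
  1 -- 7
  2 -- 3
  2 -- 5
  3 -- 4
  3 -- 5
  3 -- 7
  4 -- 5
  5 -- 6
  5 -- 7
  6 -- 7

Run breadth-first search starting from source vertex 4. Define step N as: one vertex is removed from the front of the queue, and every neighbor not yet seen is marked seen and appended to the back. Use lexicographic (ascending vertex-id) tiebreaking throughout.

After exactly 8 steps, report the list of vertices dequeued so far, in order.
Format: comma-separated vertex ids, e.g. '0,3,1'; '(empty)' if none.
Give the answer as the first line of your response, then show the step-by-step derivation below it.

4,0,1,3,5,7,6,2

step 1: dequeue 4; queue=[0,1,3,5]; order=4
step 2: dequeue 0; queue=[1,3,5,7]; order=4,0
step 3: dequeue 1; queue=[3,5,7,6]; order=4,0,1
step 4: dequeue 3; queue=[5,7,6,2]; order=4,0,1,3
step 5: dequeue 5; queue=[7,6,2]; order=4,0,1,3,5
step 6: dequeue 7; queue=[6,2]; order=4,0,1,3,5,7
step 7: dequeue 6; queue=[2]; order=4,0,1,3,5,7,6
step 8: dequeue 2; queue=[(empty)]; order=4,0,1,3,5,7,6,2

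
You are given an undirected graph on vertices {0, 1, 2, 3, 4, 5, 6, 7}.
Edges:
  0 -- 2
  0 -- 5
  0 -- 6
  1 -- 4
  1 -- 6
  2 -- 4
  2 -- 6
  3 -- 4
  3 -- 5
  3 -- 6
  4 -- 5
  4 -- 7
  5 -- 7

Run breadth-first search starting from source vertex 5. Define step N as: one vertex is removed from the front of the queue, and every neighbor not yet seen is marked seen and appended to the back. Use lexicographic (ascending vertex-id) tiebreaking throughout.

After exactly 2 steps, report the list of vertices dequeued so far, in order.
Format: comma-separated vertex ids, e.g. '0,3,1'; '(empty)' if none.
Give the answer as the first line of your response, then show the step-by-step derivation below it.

5,0

step 1: dequeue 5; queue=[0,3,4,7]; order=5
step 2: dequeue 0; queue=[3,4,7,2,6]; order=5,0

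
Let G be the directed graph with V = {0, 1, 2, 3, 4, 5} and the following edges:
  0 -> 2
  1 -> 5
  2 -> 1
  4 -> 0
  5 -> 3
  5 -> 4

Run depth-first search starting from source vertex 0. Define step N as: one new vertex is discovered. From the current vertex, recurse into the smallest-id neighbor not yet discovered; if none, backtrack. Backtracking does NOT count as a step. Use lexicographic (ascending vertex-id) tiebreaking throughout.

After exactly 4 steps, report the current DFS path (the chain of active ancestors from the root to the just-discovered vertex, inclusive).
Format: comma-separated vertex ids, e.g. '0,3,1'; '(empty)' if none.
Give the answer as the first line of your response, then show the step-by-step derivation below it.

0,2,1,5

step 1: discover 0; path=0; order=0
step 2: discover 2; path=0>2; order=0,2
step 3: discover 1; path=0>2>1; order=0,2,1
step 4: discover 5; path=0>2>1>5; order=0,2,1,5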